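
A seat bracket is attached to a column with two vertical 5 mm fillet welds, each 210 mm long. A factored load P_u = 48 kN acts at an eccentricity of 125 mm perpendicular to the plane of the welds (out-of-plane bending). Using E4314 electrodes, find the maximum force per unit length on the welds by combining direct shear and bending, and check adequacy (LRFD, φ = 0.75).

E43XX → F_EXX = 430 MPa.
L_w = 2 × 210 = 420 mm; section modulus (unit throat) S = 2 × L²/6 = 14700 mm².
Direct shear f_v = P/L_w = 48×10³/420 = 114.3 N/mm.
Moment M = P × e = 48×10³ × 125 = 6000000 N·mm; bending f_b = M/S = 408.2 N/mm.
f_max = √(f_v² + f_b²) = √(114.3² + 408.2²) = 423.9 N/mm.
φr_n = 0.75 × 0.6 × 430 × (0.707 × 5) = 684 N/mm → adequate.

f_max ≈ 424 N/mm; adequate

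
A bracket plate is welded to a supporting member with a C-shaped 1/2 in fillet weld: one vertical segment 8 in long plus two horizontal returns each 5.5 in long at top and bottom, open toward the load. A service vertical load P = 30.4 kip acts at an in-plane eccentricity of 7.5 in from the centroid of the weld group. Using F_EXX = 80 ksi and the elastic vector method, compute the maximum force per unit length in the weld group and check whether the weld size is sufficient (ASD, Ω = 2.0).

Total weld length L_w = 19 in. Treat welds as unit-width lines.
Centroid: x̄ = 2×5.5×2.75 / 19 = 1.592 in from the vertical weld.
Polar moment about centroid: J = I_x + I_y = [8³/12 + 2×5.5×4²] + [8×1.592² + 2(5.5³/12 + 5.5×1.158²)] = 281.4 in³.
Direct shear f_v = P/L_w = 30.4 / 19 = 1.6 kip/in (vertical).
Torsion M = P·e = 30.4 × 7.5 = 228 kip·in.
Critical point at (x, y) = (3.908, 4) from centroid. f_tx = M·y/J = 3.241 kip/in; f_ty = M·x/J = 3.166 kip/in.
Resultant f_max = √[f_tx² + (f_v + f_ty)²] = √[3.241² + (1.6 + 3.166)²] = 5.763 kip/in.
Capacity per unit length: r_n/Ω = (1/2.0) × 0.6 × 80 × (0.707 × 0.5) = 8.484 kip/in.
5.763 ≤ 8.484 → adequate.

f_max ≈ 5.76 kip/in; adequate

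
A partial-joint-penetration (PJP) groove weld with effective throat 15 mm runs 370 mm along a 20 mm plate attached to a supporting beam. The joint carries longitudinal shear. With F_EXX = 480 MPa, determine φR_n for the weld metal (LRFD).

Effective throat (given) t_e = 15 mm.
A_we = 15 × 370 = 5550 mm².
F_nw = 0.6 F_EXX = 288 MPa.
φR_n = 0.75 × 288 × 5550 × 10⁻³ = 1199 kN.

φR_n ≈ 1200 kN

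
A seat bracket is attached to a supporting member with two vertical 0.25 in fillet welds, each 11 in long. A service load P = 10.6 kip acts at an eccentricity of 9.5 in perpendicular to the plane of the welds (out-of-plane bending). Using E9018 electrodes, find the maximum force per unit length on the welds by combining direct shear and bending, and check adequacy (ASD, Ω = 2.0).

E90XX → F_EXX = 90 ksi.
L_w = 2 × 11 = 22 in; section modulus (unit throat) S = 2 × L²/6 = 40.33 in².
Direct shear f_v = P/L_w = 10.6/22 = 0.4818 kip/in.
Moment M = P × e = 10.6 × 9.5 = 100.7 kip·in; bending f_b = M/S = 2.497 kip/in.
f_max = √(f_v² + f_b²) = √(0.4818² + 2.497²) = 2.543 kip/in.
r_n/Ω = (1/2.0) × 0.6 × 90 × (0.707 × 0.25) = 4.772 kip/in → adequate.

f_max ≈ 2.54 kip/in; adequate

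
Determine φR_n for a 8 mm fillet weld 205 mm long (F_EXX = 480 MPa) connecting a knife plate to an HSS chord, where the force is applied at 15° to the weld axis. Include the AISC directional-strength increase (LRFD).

φR_n ≈ 267 kN

t_e = 0.707 × 8 = 5.656 mm; A_we = 5.656 × 205 = 1159 mm².
Directional factor: 1.0 + 0.5 sin^1.5(15°) = 1.066.
F_nw = 0.6 × 480 × 1.066 = 307 MPa.
φR_n = 0.75 × 307 × 1159 × 10⁻³ = 266.9 kN.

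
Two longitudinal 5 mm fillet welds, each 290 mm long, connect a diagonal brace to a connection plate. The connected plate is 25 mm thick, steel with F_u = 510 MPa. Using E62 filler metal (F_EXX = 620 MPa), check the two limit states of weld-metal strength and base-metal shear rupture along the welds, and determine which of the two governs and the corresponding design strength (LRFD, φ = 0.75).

t_e = 0.707 × 5 = 3.535 mm; L = 580 mm.
Weld metal: φR_n = 0.75 × 0.6 × 620 × 3.535 × 580 × 10⁻³ = 572 kN.
Base metal (shear rupture): φR_n = 0.75 × 0.6 × 510 × 25 × 580 × 10⁻³ = 3328 kN.
Governing: weld metal.

φR_n ≈ 572 kN (weld metal governs)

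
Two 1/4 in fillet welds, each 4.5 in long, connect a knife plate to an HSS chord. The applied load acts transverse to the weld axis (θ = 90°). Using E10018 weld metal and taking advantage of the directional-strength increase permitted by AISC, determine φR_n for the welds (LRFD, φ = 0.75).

φR_n ≈ 107 kip

E100XX → F_EXX = 100 ksi.
t_e = 0.707 × 0.25 = 0.1767 in; A_we = 0.1767 × 9 = 1.591 in².
Directional factor: 1.0 + 0.5 sin^1.5(90°) = 1.5.
F_nw = 0.6 × 100 × 1.5 = 90 ksi.
φR_n = 0.75 × 90 × 1.591 = 107.4 kip.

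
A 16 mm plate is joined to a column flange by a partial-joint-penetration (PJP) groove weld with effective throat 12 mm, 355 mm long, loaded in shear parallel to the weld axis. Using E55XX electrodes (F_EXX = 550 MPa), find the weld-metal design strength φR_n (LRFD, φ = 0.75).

φR_n ≈ 1050 kN

Effective throat (given) t_e = 12 mm.
A_we = 12 × 355 = 4260 mm².
F_nw = 0.6 F_EXX = 330 MPa.
φR_n = 0.75 × 330 × 4260 × 10⁻³ = 1054 kN.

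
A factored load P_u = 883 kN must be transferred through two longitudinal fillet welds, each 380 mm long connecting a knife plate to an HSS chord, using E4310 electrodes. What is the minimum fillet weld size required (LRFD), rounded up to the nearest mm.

E43XX → F_EXX = 430 MPa.
Total weld length L = 760 mm.
Required throat t_e = P_u / (φ × 0.6 F_EXX × L) = 883 / (0.75 × 0.6 × 430 × 760 × 10⁻³) = 6.004 mm.
Required leg w = t_e / 0.707 = 8.493 mm → use 9 mm.

w = 9 mm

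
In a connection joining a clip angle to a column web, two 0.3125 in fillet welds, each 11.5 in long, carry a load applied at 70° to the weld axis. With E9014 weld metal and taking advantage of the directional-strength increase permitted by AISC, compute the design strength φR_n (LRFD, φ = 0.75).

E90XX → F_EXX = 90 ksi.
t_e = 0.707 × 0.3125 = 0.2209 in; A_we = 0.2209 × 23 = 5.082 in².
Directional factor: 1.0 + 0.5 sin^1.5(70°) = 1.455.
F_nw = 0.6 × 90 × 1.455 = 78.59 ksi.
φR_n = 0.75 × 78.59 × 5.082 = 299.5 kips.

φR_n ≈ 300 kips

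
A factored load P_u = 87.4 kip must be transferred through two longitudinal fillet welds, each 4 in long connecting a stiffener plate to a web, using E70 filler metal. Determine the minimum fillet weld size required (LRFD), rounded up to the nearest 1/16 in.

w = 1/2 in

E70XX → F_EXX = 70 ksi.
Total weld length L = 8 in.
Required throat t_e = P_u / (φ × 0.6 F_EXX × L) = 87.4 / (0.75 × 0.6 × 70 × 8) = 0.3468 in.
Required leg w = t_e / 0.707 = 0.4906 in → use 1/2 in.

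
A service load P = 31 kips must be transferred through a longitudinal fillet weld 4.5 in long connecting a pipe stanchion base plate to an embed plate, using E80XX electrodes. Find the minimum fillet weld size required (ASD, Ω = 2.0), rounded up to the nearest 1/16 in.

E80XX → F_EXX = 80 ksi.
Total weld length L = 4.5 in.
Required throat t_e = P × Ω / (0.6 F_EXX × L) = 31 × 2.0 / (0.6 × 80 × 4.5) = 0.287 in.
Required leg w = t_e / 0.707 = 0.406 in → use 7/16 in.

w = 7/16 in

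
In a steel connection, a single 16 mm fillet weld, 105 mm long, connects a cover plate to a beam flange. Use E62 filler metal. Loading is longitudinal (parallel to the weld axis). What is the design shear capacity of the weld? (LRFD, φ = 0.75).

φR_n ≈ 331 kN

E62XX → F_EXX = 620 MPa.
Effective throat t_e = 0.707 × 16 = 11.31 mm.
Total length L = 105 mm; A_we = 11.31 × 105 = 1188 mm².
F_nw = 0.6 F_EXX = 0.6 × 620 = 372 MPa.
φR_n = 0.75 × 372 × 1188 × 10⁻³ = 331.4 kN.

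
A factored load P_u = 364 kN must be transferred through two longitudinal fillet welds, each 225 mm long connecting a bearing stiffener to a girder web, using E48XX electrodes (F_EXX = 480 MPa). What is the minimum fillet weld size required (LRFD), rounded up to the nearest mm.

w = 6 mm

Total weld length L = 450 mm.
Required throat t_e = P_u / (φ × 0.6 F_EXX × L) = 364 / (0.75 × 0.6 × 480 × 450 × 10⁻³) = 3.745 mm.
Required leg w = t_e / 0.707 = 5.297 mm → use 6 mm.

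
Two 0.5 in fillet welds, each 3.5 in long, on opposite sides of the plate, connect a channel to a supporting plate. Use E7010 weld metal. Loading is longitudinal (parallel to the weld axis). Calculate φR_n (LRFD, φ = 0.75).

φR_n ≈ 77.9 kips

E70XX → F_EXX = 70 ksi.
Effective throat t_e = 0.707 × 0.5 = 0.3535 in.
Total length L = 7 in; A_we = 0.3535 × 7 = 2.474 in².
F_nw = 0.6 F_EXX = 0.6 × 70 = 42 ksi.
φR_n = 0.75 × 42 × 2.474 = 77.95 kips.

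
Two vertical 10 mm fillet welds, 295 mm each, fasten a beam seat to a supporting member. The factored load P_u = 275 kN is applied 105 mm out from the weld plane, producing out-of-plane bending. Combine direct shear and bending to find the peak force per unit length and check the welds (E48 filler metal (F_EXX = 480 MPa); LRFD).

L_w = 2 × 295 = 590 mm; section modulus (unit throat) S = 2 × L²/6 = 29010 mm².
Direct shear f_v = P/L_w = 275×10³/590 = 466.1 N/mm.
Moment M = P × e = 275×10³ × 105 = 28875000 N·mm; bending f_b = M/S = 995.4 N/mm.
f_max = √(f_v² + f_b²) = √(466.1² + 995.4²) = 1099 N/mm.
φr_n = 0.75 × 0.6 × 480 × (0.707 × 10) = 1527 N/mm → adequate.

f_max ≈ 1100 N/mm; adequate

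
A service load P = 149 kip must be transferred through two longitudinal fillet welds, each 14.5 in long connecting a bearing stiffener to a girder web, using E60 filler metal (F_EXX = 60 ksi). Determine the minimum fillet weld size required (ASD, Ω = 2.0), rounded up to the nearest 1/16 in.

w = 7/16 in

Total weld length L = 29 in.
Required throat t_e = P × Ω / (0.6 F_EXX × L) = 149 × 2.0 / (0.6 × 60 × 29) = 0.2854 in.
Required leg w = t_e / 0.707 = 0.4037 in → use 7/16 in.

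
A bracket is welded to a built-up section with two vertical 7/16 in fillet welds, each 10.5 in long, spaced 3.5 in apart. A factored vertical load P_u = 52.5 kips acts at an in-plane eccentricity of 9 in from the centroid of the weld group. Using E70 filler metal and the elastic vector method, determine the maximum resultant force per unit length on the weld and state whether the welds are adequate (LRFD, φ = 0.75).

f_max ≈ 11.2 kip/in; NOT adequate

E70XX → F_EXX = 70 ksi.
Total weld length L_w = 21 in. Treat welds as unit-width lines.
Polar moment about centroid: J = 2[d³/12 + d(b/2)²] = 2[10.5³/12 + 10.5×1.75²] = 257.2 in³.
Direct shear f_v = P/L_w = 52.5 / 21 = 2.5 kip/in (vertical).
Torsion M = P·e = 52.5 × 9 = 472.5 kip·in.
Critical point at (x, y) = (1.75, 5.25) from centroid. f_tx = M·y/J = 9.643 kip/in; f_ty = M·x/J = 3.214 kip/in.
Resultant f_max = √[f_tx² + (f_v + f_ty)²] = √[9.643² + (2.5 + 3.214)²] = 11.21 kip/in.
Capacity per unit length: φr_n = 0.75 × 0.6 × 70 × (0.707 × 0.4375) = 9.743 kip/in.
11.21 > 9.743 → NOT adequate.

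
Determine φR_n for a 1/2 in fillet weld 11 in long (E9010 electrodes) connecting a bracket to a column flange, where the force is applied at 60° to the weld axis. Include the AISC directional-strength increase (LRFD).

E90XX → F_EXX = 90 ksi.
t_e = 0.707 × 0.5 = 0.3535 in; A_we = 0.3535 × 11 = 3.888 in².
Directional factor: 1.0 + 0.5 sin^1.5(60°) = 1.403.
F_nw = 0.6 × 90 × 1.403 = 75.76 ksi.
φR_n = 0.75 × 75.76 × 3.888 = 220.9 kip.

φR_n ≈ 221 kip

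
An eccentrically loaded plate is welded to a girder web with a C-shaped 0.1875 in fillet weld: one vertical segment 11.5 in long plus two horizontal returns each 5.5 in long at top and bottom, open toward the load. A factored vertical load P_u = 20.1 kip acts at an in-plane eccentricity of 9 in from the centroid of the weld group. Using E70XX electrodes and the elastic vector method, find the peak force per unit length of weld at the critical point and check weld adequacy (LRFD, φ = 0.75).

E70XX → F_EXX = 70 ksi.
Total weld length L_w = 22.5 in. Treat welds as unit-width lines.
Centroid: x̄ = 2×5.5×2.75 / 22.5 = 1.344 in from the vertical weld.
Polar moment about centroid: J = I_x + I_y = [11.5³/12 + 2×5.5×5.75²] + [11.5×1.344² + 2(5.5³/12 + 5.5×1.406²)] = 560.7 in³.
Direct shear f_v = P/L_w = 20.1 / 22.5 = 0.8933 kip/in (vertical).
Torsion M = P·e = 20.1 × 9 = 180.9 kip·in.
Critical point at (x, y) = (4.156, 5.75) from centroid. f_tx = M·y/J = 1.855 kip/in; f_ty = M·x/J = 1.341 kip/in.
Resultant f_max = √[f_tx² + (f_v + f_ty)²] = √[1.855² + (0.8933 + 1.341)²] = 2.904 kip/in.
Capacity per unit length: φr_n = 0.75 × 0.6 × 70 × (0.707 × 0.1875) = 4.176 kip/in.
2.904 ≤ 4.176 → adequate.

f_max ≈ 2.9 kip/in; adequate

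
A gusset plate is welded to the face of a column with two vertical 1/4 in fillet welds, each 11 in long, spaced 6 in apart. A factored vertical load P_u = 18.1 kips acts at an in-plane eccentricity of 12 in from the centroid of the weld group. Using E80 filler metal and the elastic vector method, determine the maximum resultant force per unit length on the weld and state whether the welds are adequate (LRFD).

f_max ≈ 3.71 kip/in; adequate

E80XX → F_EXX = 80 ksi.
Total weld length L_w = 22 in. Treat welds as unit-width lines.
Polar moment about centroid: J = 2[d³/12 + d(b/2)²] = 2[11³/12 + 11×3²] = 419.8 in³.
Direct shear f_v = P/L_w = 18.1 / 22 = 0.8227 kip/in (vertical).
Torsion M = P·e = 18.1 × 12 = 217.2 kip·in.
Critical point at (x, y) = (3, 5.5) from centroid. f_tx = M·y/J = 2.845 kip/in; f_ty = M·x/J = 1.552 kip/in.
Resultant f_max = √[f_tx² + (f_v + f_ty)²] = √[2.845² + (0.8227 + 1.552)²] = 3.706 kip/in.
Capacity per unit length: φr_n = 0.75 × 0.6 × 80 × (0.707 × 0.25) = 6.363 kip/in.
3.706 ≤ 6.363 → adequate.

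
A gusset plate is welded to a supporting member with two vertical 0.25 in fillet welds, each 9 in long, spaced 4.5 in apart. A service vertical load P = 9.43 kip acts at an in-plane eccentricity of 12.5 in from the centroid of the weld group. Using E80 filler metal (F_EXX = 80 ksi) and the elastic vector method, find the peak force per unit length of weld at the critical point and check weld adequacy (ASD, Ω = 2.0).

f_max ≈ 3.06 kip/in; adequate

Total weld length L_w = 18 in. Treat welds as unit-width lines.
Polar moment about centroid: J = 2[d³/12 + d(b/2)²] = 2[9³/12 + 9×2.25²] = 212.6 in³.
Direct shear f_v = P/L_w = 9.43 / 18 = 0.5239 kip/in (vertical).
Torsion M = P·e = 9.43 × 12.5 = 117.88 kip·in.
Critical point at (x, y) = (2.25, 4.5) from centroid. f_tx = M·y/J = 2.495 kip/in; f_ty = M·x/J = 1.247 kip/in.
Resultant f_max = √[f_tx² + (f_v + f_ty)²] = √[2.495² + (0.5239 + 1.247)²] = 3.06 kip/in.
Capacity per unit length: r_n/Ω = (1/2.0) × 0.6 × 80 × (0.707 × 0.25) = 4.242 kip/in.
3.06 ≤ 4.242 → adequate.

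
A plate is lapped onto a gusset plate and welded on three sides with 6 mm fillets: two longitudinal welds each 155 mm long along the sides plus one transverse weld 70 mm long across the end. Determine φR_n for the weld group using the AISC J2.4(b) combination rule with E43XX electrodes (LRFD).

E43XX → F_EXX = 430 MPa.
t_e = 0.707 × 6 = 4.242 mm.
R_nwl = 0.6 × 430 × 4.242 × 310 × 10⁻³ = 339.3 kN (longitudinal, 2 welds).
R_nwt = 0.6 × 430 × 4.242 × 70 × 10⁻³ = 76.61 kN (transverse, base value).
(i) R_nwl + R_nwt = 415.9 kN; (ii) 0.85 R_nwl + 1.5 R_nwt = 403.3 kN.
R_n = max = 415.9 kN [governs: (i)]; φR_n = 311.9 kN.

φR_n ≈ 312 kN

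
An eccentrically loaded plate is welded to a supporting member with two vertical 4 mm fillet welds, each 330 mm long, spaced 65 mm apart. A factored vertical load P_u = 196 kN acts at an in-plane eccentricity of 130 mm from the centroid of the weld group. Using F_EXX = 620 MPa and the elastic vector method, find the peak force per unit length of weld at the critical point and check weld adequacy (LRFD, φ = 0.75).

Total weld length L_w = 660 mm. Treat welds as unit-width lines.
Polar moment about centroid: J = 2[d³/12 + d(b/2)²] = 2[330³/12 + 330×32.5²] = 6687000 mm³.
Direct shear f_v = P/L_w = 196×10³ / 660 = 297 N/mm (vertical).
Torsion M = P·e = 196×10³ × 130 = 25480000 N·mm.
Critical point at (x, y) = (32.5, 165) from centroid. f_tx = M·y/J = 628.7 N/mm; f_ty = M·x/J = 123.8 N/mm.
Resultant f_max = √[f_tx² + (f_v + f_ty)²] = √[628.7² + (297 + 123.8)²] = 756.6 N/mm.
Capacity per unit length: φr_n = 0.75 × 0.6 × 620 × (0.707 × 4) = 789 N/mm.
756.6 ≤ 789 → adequate.

f_max ≈ 757 N/mm; adequate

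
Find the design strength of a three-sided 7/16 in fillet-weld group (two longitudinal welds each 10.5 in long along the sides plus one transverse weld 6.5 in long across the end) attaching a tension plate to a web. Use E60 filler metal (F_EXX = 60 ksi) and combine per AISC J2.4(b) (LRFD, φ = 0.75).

φR_n ≈ 230 kips

t_e = 0.707 × 0.4375 = 0.3093 in.
R_nwl = 0.6 × 60 × 0.3093 × 21 = 233.8 kips (longitudinal, 2 welds).
R_nwt = 0.6 × 60 × 0.3093 × 6.5 = 72.38 kips (transverse, base value).
(i) R_nwl + R_nwt = 306.2 kips; (ii) 0.85 R_nwl + 1.5 R_nwt = 307.3 kips.
R_n = max = 307.3 kips [governs: (ii)]; φR_n = 230.5 kips.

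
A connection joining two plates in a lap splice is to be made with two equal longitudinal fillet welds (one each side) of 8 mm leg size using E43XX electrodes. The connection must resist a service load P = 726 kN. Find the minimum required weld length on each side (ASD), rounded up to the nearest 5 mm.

E43XX → F_EXX = 430 MPa.
Throat t_e = 0.707 × 8 = 5.656 mm.
r_n/Ω = (0.6 × 430 × 5.656) / 2.0 = 729.6 N/mm = 0.7296 kN/mm.
L_req = P / (r_n/Ω) = 726 / 0.7296 = 995 mm total.
Per side: 995 / 2 = 497.5 mm.
Round up → use L = 500 mm on each side.

L = 500 mm on each side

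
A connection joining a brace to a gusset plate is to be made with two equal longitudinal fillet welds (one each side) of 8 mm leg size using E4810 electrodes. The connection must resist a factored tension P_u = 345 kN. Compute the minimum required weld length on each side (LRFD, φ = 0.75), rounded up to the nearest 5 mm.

E48XX → F_EXX = 480 MPa.
Throat t_e = 0.707 × 8 = 5.656 mm.
φr_n = 0.75 × 0.6 × 480 × 5.656 × 10⁻³ = 1.222 kN/mm.
L_req = P_u / φr_n = 345 / 1.222 = 282.4 mm total.
Per side: 282.4 / 2 = 141.2 mm.
Round up → use L = 145 mm on each side.

L = 145 mm on each side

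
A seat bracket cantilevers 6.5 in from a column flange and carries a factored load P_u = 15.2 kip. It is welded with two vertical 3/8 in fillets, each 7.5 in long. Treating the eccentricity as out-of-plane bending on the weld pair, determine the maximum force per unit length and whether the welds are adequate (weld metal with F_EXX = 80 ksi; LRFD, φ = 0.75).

L_w = 2 × 7.5 = 15 in; section modulus (unit throat) S = 2 × L²/6 = 18.75 in².
Direct shear f_v = P/L_w = 15.2/15 = 1.013 kip/in.
Moment M = P × e = 15.2 × 6.5 = 98.8 kip·in; bending f_b = M/S = 5.269 kip/in.
f_max = √(f_v² + f_b²) = √(1.013² + 5.269²) = 5.366 kip/in.
φr_n = 0.75 × 0.6 × 80 × (0.707 × 0.375) = 9.544 kip/in → adequate.

f_max ≈ 5.37 kip/in; adequate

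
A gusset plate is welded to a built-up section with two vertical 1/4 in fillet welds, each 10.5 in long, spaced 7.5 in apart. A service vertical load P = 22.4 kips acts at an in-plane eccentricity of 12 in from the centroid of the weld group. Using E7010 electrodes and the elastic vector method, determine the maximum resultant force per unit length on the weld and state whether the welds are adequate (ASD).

E70XX → F_EXX = 70 ksi.
Total weld length L_w = 21 in. Treat welds as unit-width lines.
Polar moment about centroid: J = 2[d³/12 + d(b/2)²] = 2[10.5³/12 + 10.5×3.75²] = 488.2 in³.
Direct shear f_v = P/L_w = 22.4 / 21 = 1.067 kip/in (vertical).
Torsion M = P·e = 22.4 × 12 = 268.8 kip·in.
Critical point at (x, y) = (3.75, 5.25) from centroid. f_tx = M·y/J = 2.89 kip/in; f_ty = M·x/J = 2.065 kip/in.
Resultant f_max = √[f_tx² + (f_v + f_ty)²] = √[2.89² + (1.067 + 2.065)²] = 4.261 kip/in.
Capacity per unit length: r_n/Ω = (1/2.0) × 0.6 × 70 × (0.707 × 0.25) = 3.712 kip/in.
4.261 > 3.712 → NOT adequate.

f_max ≈ 4.26 kip/in; NOT adequate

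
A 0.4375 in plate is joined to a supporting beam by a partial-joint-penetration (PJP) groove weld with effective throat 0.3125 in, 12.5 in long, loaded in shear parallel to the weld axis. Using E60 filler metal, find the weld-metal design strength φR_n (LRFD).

E60XX → F_EXX = 60 ksi.
Effective throat (given) t_e = 0.3125 in.
A_we = 0.3125 × 12.5 = 3.906 in².
F_nw = 0.6 F_EXX = 36 ksi.
φR_n = 0.75 × 36 × 3.906 = 105.5 kips.

φR_n ≈ 105 kips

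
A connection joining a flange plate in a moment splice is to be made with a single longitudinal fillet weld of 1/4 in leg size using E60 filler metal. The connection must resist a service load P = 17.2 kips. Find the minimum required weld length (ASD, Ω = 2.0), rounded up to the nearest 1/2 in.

E60XX → F_EXX = 60 ksi.
Throat t_e = 0.707 × 0.25 = 0.1767 in.
r_n/Ω = (0.6 × 60 × 0.1767) / 2.0 = 3.181 kip/in.
L_req = P / (r_n/Ω) = 17.2 / 3.181 = 5.406 in total.
Round up → use L = 5.5 in.

L = 5.5 in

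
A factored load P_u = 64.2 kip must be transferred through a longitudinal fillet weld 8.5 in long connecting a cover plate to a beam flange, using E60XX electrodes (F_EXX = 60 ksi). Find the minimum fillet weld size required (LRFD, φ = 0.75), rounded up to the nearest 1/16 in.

w = 7/16 in

Total weld length L = 8.5 in.
Required throat t_e = P_u / (φ × 0.6 F_EXX × L) = 64.2 / (0.75 × 0.6 × 60 × 8.5) = 0.2797 in.
Required leg w = t_e / 0.707 = 0.3957 in → use 7/16 in.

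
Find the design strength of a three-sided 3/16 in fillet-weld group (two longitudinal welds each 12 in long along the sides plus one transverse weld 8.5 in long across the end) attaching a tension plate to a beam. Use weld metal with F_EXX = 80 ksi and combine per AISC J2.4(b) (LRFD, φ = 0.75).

t_e = 0.707 × 0.1875 = 0.1326 in.
R_nwl = 0.6 × 80 × 0.1326 × 24 = 152.7 kip (longitudinal, 2 welds).
R_nwt = 0.6 × 80 × 0.1326 × 8.5 = 54.09 kip (transverse, base value).
(i) R_nwl + R_nwt = 206.8 kip; (ii) 0.85 R_nwl + 1.5 R_nwt = 210.9 kip.
R_n = max = 210.9 kip [governs: (ii)]; φR_n = 158.2 kip.

φR_n ≈ 158 kip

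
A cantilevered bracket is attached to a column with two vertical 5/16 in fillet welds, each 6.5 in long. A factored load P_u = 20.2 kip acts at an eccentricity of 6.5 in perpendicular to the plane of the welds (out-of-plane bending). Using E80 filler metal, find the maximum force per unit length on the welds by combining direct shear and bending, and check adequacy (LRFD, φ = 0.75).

E80XX → F_EXX = 80 ksi.
L_w = 2 × 6.5 = 13 in; section modulus (unit throat) S = 2 × L²/6 = 14.08 in².
Direct shear f_v = P/L_w = 20.2/13 = 1.554 kip/in.
Moment M = P × e = 20.2 × 6.5 = 131.3 kip·in; bending f_b = M/S = 9.323 kip/in.
f_max = √(f_v² + f_b²) = √(1.554² + 9.323²) = 9.452 kip/in.
φr_n = 0.75 × 0.6 × 80 × (0.707 × 0.3125) = 7.954 kip/in → NOT adequate.

f_max ≈ 9.45 kip/in; NOT adequate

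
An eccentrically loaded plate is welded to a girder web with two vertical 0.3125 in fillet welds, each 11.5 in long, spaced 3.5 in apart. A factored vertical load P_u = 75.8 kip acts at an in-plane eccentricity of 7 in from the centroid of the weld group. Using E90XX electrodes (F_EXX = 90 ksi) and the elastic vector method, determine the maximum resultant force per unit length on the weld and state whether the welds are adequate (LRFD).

Total weld length L_w = 23 in. Treat welds as unit-width lines.
Polar moment about centroid: J = 2[d³/12 + d(b/2)²] = 2[11.5³/12 + 11.5×1.75²] = 323.9 in³.
Direct shear f_v = P/L_w = 75.8 / 23 = 3.296 kip/in (vertical).
Torsion M = P·e = 75.8 × 7 = 530.6 kip·in.
Critical point at (x, y) = (1.75, 5.75) from centroid. f_tx = M·y/J = 9.419 kip/in; f_ty = M·x/J = 2.867 kip/in.
Resultant f_max = √[f_tx² + (f_v + f_ty)²] = √[9.419² + (3.296 + 2.867)²] = 11.26 kip/in.
Capacity per unit length: φr_n = 0.75 × 0.6 × 90 × (0.707 × 0.3125) = 8.948 kip/in.
11.26 > 8.948 → NOT adequate.

f_max ≈ 11.3 kip/in; NOT adequate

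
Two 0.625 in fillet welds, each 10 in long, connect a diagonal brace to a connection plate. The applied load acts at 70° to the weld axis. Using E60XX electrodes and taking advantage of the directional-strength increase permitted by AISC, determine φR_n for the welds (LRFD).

φR_n ≈ 347 kips

E60XX → F_EXX = 60 ksi.
t_e = 0.707 × 0.625 = 0.4419 in; A_we = 0.4419 × 20 = 8.837 in².
Directional factor: 1.0 + 0.5 sin^1.5(70°) = 1.455.
F_nw = 0.6 × 60 × 1.455 = 52.4 ksi.
φR_n = 0.75 × 52.4 × 8.837 = 347.3 kips.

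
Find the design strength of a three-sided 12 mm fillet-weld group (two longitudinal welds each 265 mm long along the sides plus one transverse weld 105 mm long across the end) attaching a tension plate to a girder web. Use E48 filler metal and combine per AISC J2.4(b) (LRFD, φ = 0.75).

φR_n ≈ 1160 kN

E48XX → F_EXX = 480 MPa.
t_e = 0.707 × 12 = 8.484 mm.
R_nwl = 0.6 × 480 × 8.484 × 530 × 10⁻³ = 1295 kN (longitudinal, 2 welds).
R_nwt = 0.6 × 480 × 8.484 × 105 × 10⁻³ = 256.6 kN (transverse, base value).
(i) R_nwl + R_nwt = 1552 kN; (ii) 0.85 R_nwl + 1.5 R_nwt = 1486 kN.
R_n = max = 1552 kN [governs: (i)]; φR_n = 1164 kN.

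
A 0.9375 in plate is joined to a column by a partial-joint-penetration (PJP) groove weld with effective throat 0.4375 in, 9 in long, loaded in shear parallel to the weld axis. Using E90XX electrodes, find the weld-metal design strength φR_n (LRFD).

φR_n ≈ 159 kip

E90XX → F_EXX = 90 ksi.
Effective throat (given) t_e = 0.4375 in.
A_we = 0.4375 × 9 = 3.938 in².
F_nw = 0.6 F_EXX = 54 ksi.
φR_n = 0.75 × 54 × 3.938 = 159.5 kip.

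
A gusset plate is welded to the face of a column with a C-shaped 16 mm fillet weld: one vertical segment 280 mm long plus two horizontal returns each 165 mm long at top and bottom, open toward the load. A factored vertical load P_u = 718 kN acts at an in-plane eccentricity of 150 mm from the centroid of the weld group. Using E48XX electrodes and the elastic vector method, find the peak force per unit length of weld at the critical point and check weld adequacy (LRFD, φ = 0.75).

E48XX → F_EXX = 480 MPa.
Total weld length L_w = 610 mm. Treat welds as unit-width lines.
Centroid: x̄ = 2×165×82.5 / 610 = 44.63 mm from the vertical weld.
Polar moment about centroid: J = I_x + I_y = [280³/12 + 2×165×140²] + [280×44.63² + 2(165³/12 + 165×37.87²)] = 10080000 mm³.
Direct shear f_v = P/L_w = 718×10³ / 610 = 1177 N/mm (vertical).
Torsion M = P·e = 718×10³ × 150 = 107700000 N·mm.
Critical point at (x, y) = (120.4, 140) from centroid. f_tx = M·y/J = 1496 N/mm; f_ty = M·x/J = 1286 N/mm.
Resultant f_max = √[f_tx² + (f_v + f_ty)²] = √[1496² + (1177 + 1286)²] = 2882 N/mm.
Capacity per unit length: φr_n = 0.75 × 0.6 × 480 × (0.707 × 16) = 2443 N/mm.
2882 > 2443 → NOT adequate.

f_max ≈ 2880 N/mm; NOT adequate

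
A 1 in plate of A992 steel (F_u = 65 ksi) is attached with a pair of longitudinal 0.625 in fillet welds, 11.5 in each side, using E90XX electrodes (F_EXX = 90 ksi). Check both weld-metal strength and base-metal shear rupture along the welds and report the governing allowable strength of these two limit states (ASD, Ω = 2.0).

R_n/Ω ≈ 274 kips (weld metal governs)

t_e = 0.707 × 0.625 = 0.4419 in; L = 23 in.
Weld metal: R_n/Ω = (1/2.0) × 0.6 × 90 × 0.4419 × 23 = 274.4 kips.
Base metal (shear rupture): R_n/Ω = (1/2.0) × 0.6 × 65 × 1 × 23 = 448.5 kips.
Governing: weld metal.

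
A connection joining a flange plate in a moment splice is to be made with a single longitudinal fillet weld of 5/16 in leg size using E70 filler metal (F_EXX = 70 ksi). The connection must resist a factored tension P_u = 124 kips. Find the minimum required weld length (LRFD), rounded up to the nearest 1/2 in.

L = 18 in

Throat t_e = 0.707 × 0.3125 = 0.2209 in.
φr_n = 0.75 × 0.6 × 70 × 0.2209 = 6.96 kips/in.
L_req = P_u / φr_n = 124 / 6.96 = 17.82 in total.
Round up → use L = 18 in.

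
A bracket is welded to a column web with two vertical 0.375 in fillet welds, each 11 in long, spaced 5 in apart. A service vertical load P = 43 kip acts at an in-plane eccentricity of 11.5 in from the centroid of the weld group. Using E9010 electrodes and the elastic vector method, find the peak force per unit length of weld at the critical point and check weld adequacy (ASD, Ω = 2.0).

f_max ≈ 9.29 kip/in; NOT adequate

E90XX → F_EXX = 90 ksi.
Total weld length L_w = 22 in. Treat welds as unit-width lines.
Polar moment about centroid: J = 2[d³/12 + d(b/2)²] = 2[11³/12 + 11×2.5²] = 359.3 in³.
Direct shear f_v = P/L_w = 43 / 22 = 1.955 kip/in (vertical).
Torsion M = P·e = 43 × 11.5 = 494.5 kip·in.
Critical point at (x, y) = (2.5, 5.5) from centroid. f_tx = M·y/J = 7.569 kip/in; f_ty = M·x/J = 3.44 kip/in.
Resultant f_max = √[f_tx² + (f_v + f_ty)²] = √[7.569² + (1.955 + 3.44)²] = 9.295 kip/in.
Capacity per unit length: r_n/Ω = (1/2.0) × 0.6 × 90 × (0.707 × 0.375) = 7.158 kip/in.
9.295 > 7.158 → NOT adequate.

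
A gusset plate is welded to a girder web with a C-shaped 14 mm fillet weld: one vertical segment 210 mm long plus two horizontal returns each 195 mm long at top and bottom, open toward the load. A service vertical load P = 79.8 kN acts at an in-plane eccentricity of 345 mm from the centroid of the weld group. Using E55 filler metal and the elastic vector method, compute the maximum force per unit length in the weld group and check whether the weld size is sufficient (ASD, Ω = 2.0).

f_max ≈ 718 N/mm; adequate

E55XX → F_EXX = 550 MPa.
Total weld length L_w = 600 mm. Treat welds as unit-width lines.
Centroid: x̄ = 2×195×97.5 / 600 = 63.38 mm from the vertical weld.
Polar moment about centroid: J = I_x + I_y = [210³/12 + 2×195×105²] + [210×63.38² + 2(195³/12 + 195×34.12²)] = 7605000 mm³.
Direct shear f_v = P/L_w = 79.8×10³ / 600 = 133 N/mm (vertical).
Torsion M = P·e = 79.8×10³ × 345 = 27531000 N·mm.
Critical point at (x, y) = (131.6, 105) from centroid. f_tx = M·y/J = 380.1 N/mm; f_ty = M·x/J = 476.5 N/mm.
Resultant f_max = √[f_tx² + (f_v + f_ty)²] = √[380.1² + (133 + 476.5)²] = 718.3 N/mm.
Capacity per unit length: r_n/Ω = (1/2.0) × 0.6 × 550 × (0.707 × 14) = 1633 N/mm.
718.3 ≤ 1633 → adequate.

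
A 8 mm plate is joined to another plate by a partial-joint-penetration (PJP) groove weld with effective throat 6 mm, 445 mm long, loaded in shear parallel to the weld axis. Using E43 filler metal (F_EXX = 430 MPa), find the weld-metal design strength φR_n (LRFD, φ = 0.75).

Effective throat (given) t_e = 6 mm.
A_we = 6 × 445 = 2670 mm².
F_nw = 0.6 F_EXX = 258 MPa.
φR_n = 0.75 × 258 × 2670 × 10⁻³ = 516.6 kN.

φR_n ≈ 517 kN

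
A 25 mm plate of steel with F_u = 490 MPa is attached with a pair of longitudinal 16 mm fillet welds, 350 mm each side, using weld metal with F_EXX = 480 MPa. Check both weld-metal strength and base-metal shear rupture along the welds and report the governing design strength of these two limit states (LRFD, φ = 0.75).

φR_n ≈ 1710 kN (weld metal governs)

t_e = 0.707 × 16 = 11.31 mm; L = 700 mm.
Weld metal: φR_n = 0.75 × 0.6 × 480 × 11.31 × 700 × 10⁻³ = 1710 kN.
Base metal (shear rupture): φR_n = 0.75 × 0.6 × 490 × 25 × 700 × 10⁻³ = 3859 kN.
Governing: weld metal.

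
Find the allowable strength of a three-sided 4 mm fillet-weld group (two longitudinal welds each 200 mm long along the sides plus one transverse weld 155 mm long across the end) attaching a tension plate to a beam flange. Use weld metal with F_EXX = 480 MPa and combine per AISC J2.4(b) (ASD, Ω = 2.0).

t_e = 0.707 × 4 = 2.828 mm.
R_nwl = 0.6 × 480 × 2.828 × 400 × 10⁻³ = 325.8 kN (longitudinal, 2 welds).
R_nwt = 0.6 × 480 × 2.828 × 155 × 10⁻³ = 126.2 kN (transverse, base value).
(i) R_nwl + R_nwt = 452 kN; (ii) 0.85 R_nwl + 1.5 R_nwt = 466.3 kN.
R_n = max = 466.3 kN [governs: (ii)]; R_n/Ω = 233.1 kN.

R_n/Ω ≈ 233 kN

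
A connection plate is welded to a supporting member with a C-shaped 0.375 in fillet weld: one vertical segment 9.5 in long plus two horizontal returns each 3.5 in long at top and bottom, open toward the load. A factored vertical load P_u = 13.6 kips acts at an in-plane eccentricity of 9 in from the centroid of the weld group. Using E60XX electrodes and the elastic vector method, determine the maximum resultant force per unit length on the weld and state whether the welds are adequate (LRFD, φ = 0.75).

f_max ≈ 3.2 kip/in; adequate

E60XX → F_EXX = 60 ksi.
Total weld length L_w = 16.5 in. Treat welds as unit-width lines.
Centroid: x̄ = 2×3.5×1.75 / 16.5 = 0.7424 in from the vertical weld.
Polar moment about centroid: J = I_x + I_y = [9.5³/12 + 2×3.5×4.75²] + [9.5×0.7424² + 2(3.5³/12 + 3.5×1.008²)] = 248.9 in³.
Direct shear f_v = P/L_w = 13.6 / 16.5 = 0.8242 kip/in (vertical).
Torsion M = P·e = 13.6 × 9 = 122.4 kip·in.
Critical point at (x, y) = (2.758, 4.75) from centroid. f_tx = M·y/J = 2.336 kip/in; f_ty = M·x/J = 1.356 kip/in.
Resultant f_max = √[f_tx² + (f_v + f_ty)²] = √[2.336² + (0.8242 + 1.356)²] = 3.196 kip/in.
Capacity per unit length: φr_n = 0.75 × 0.6 × 60 × (0.707 × 0.375) = 7.158 kip/in.
3.196 ≤ 7.158 → adequate.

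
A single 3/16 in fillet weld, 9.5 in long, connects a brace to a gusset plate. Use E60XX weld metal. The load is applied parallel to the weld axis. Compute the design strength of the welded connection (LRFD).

φR_n ≈ 34 kip

E60XX → F_EXX = 60 ksi.
Effective throat t_e = 0.707 × 0.1875 = 0.1326 in.
Total length L = 9.5 in; A_we = 0.1326 × 9.5 = 1.259 in².
F_nw = 0.6 F_EXX = 0.6 × 60 = 36 ksi.
φR_n = 0.75 × 36 × 1.259 = 34 kip.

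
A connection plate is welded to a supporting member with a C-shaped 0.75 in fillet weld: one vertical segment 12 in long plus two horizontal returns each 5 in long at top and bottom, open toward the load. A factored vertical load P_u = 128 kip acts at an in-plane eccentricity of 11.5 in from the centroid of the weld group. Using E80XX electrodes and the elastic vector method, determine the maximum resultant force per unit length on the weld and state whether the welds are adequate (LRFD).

f_max ≈ 22.5 kip/in; NOT adequate

E80XX → F_EXX = 80 ksi.
Total weld length L_w = 22 in. Treat welds as unit-width lines.
Centroid: x̄ = 2×5×2.5 / 22 = 1.136 in from the vertical weld.
Polar moment about centroid: J = I_x + I_y = [12³/12 + 2×5×6²] + [12×1.136² + 2(5³/12 + 5×1.364²)] = 558.9 in³.
Direct shear f_v = P/L_w = 128 / 22 = 5.818 kip/in (vertical).
Torsion M = P·e = 128 × 11.5 = 1472 kip·in.
Critical point at (x, y) = (3.864, 6) from centroid. f_tx = M·y/J = 15.8 kip/in; f_ty = M·x/J = 10.18 kip/in.
Resultant f_max = √[f_tx² + (f_v + f_ty)²] = √[15.8² + (5.818 + 10.18)²] = 22.48 kip/in.
Capacity per unit length: φr_n = 0.75 × 0.6 × 80 × (0.707 × 0.75) = 19.09 kip/in.
22.48 > 19.09 → NOT adequate.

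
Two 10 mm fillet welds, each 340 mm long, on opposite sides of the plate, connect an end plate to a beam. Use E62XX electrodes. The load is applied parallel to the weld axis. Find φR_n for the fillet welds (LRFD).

E62XX → F_EXX = 620 MPa.
Effective throat t_e = 0.707 × 10 = 7.07 mm.
Total length L = 680 mm; A_we = 7.07 × 680 = 4808 mm².
F_nw = 0.6 F_EXX = 0.6 × 620 = 372 MPa.
φR_n = 0.75 × 372 × 4808 × 10⁻³ = 1341 kN.

φR_n ≈ 1340 kN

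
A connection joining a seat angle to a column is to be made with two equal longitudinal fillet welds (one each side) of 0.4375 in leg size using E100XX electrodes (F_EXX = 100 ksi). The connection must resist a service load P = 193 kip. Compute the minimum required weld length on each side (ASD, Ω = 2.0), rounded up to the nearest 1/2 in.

L = 10.5 in on each side

Throat t_e = 0.707 × 0.4375 = 0.3093 in.
r_n/Ω = (0.6 × 100 × 0.3093) / 2.0 = 9.279 kip/in.
L_req = P / (r_n/Ω) = 193 / 9.279 = 20.8 in total.
Per side: 20.8 / 2 = 10.4 in.
Round up → use L = 10.5 in on each side.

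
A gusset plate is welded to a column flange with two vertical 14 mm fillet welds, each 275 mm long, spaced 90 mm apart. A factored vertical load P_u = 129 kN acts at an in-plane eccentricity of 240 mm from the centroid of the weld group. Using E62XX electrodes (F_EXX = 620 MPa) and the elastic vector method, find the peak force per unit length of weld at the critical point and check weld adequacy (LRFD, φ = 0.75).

Total weld length L_w = 550 mm. Treat welds as unit-width lines.
Polar moment about centroid: J = 2[d³/12 + d(b/2)²] = 2[275³/12 + 275×45²] = 4580000 mm³.
Direct shear f_v = P/L_w = 129×10³ / 550 = 234.5 N/mm (vertical).
Torsion M = P·e = 129×10³ × 240 = 30960000 N·mm.
Critical point at (x, y) = (45, 137.5) from centroid. f_tx = M·y/J = 929.5 N/mm; f_ty = M·x/J = 304.2 N/mm.
Resultant f_max = √[f_tx² + (f_v + f_ty)²] = √[929.5² + (234.5 + 304.2)²] = 1074 N/mm.
Capacity per unit length: φr_n = 0.75 × 0.6 × 620 × (0.707 × 14) = 2762 N/mm.
1074 ≤ 2762 → adequate.

f_max ≈ 1070 N/mm; adequate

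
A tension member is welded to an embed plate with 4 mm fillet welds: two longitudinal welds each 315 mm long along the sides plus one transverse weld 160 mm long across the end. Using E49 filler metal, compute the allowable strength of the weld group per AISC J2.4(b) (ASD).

R_n/Ω ≈ 328 kN

E49XX → F_EXX = 490 MPa.
t_e = 0.707 × 4 = 2.828 mm.
R_nwl = 0.6 × 490 × 2.828 × 630 × 10⁻³ = 523.8 kN (longitudinal, 2 welds).
R_nwt = 0.6 × 490 × 2.828 × 160 × 10⁻³ = 133 kN (transverse, base value).
(i) R_nwl + R_nwt = 656.8 kN; (ii) 0.85 R_nwl + 1.5 R_nwt = 644.8 kN.
R_n = max = 656.8 kN [governs: (i)]; R_n/Ω = 328.4 kN.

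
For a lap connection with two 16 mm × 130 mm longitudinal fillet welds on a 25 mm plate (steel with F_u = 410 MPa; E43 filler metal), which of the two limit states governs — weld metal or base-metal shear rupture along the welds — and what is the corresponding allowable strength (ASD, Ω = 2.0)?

R_n/Ω ≈ 379 kN (weld metal governs)

E43XX → F_EXX = 430 MPa.
t_e = 0.707 × 16 = 11.31 mm; L = 260 mm.
Weld metal: R_n/Ω = (1/2.0) × 0.6 × 430 × 11.31 × 260 × 10⁻³ = 379.4 kN.
Base metal (shear rupture): R_n/Ω = (1/2.0) × 0.6 × 410 × 25 × 260 × 10⁻³ = 799.5 kN.
Governing: weld metal.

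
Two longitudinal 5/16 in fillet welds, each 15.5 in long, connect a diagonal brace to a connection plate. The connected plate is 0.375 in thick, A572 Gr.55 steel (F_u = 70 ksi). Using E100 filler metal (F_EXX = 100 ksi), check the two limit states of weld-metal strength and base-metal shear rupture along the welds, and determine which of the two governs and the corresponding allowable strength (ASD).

R_n/Ω ≈ 205 kips (weld metal governs)

t_e = 0.707 × 0.3125 = 0.2209 in; L = 31 in.
Weld metal: R_n/Ω = (1/2.0) × 0.6 × 100 × 0.2209 × 31 = 205.5 kips.
Base metal (shear rupture): R_n/Ω = (1/2.0) × 0.6 × 70 × 0.375 × 31 = 244.1 kips.
Governing: weld metal.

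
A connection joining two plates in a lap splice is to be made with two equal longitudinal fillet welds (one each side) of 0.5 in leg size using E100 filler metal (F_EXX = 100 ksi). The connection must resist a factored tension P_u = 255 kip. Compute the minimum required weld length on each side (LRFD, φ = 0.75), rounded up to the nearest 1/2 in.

Throat t_e = 0.707 × 0.5 = 0.3535 in.
φr_n = 0.75 × 0.6 × 100 × 0.3535 = 15.91 kip/in.
L_req = P_u / φr_n = 255 / 15.91 = 16.03 in total.
Per side: 16.03 / 2 = 8.015 in.
Round up → use L = 8.5 in on each side.

L = 8.5 in on each side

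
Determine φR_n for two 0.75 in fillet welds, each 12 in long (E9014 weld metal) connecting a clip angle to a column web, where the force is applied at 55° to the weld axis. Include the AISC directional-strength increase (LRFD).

E90XX → F_EXX = 90 ksi.
t_e = 0.707 × 0.75 = 0.5302 in; A_we = 0.5302 × 24 = 12.73 in².
Directional factor: 1.0 + 0.5 sin^1.5(55°) = 1.371.
F_nw = 0.6 × 90 × 1.371 = 74.02 ksi.
φR_n = 0.75 × 74.02 × 12.73 = 706.5 kips.

φR_n ≈ 706 kips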